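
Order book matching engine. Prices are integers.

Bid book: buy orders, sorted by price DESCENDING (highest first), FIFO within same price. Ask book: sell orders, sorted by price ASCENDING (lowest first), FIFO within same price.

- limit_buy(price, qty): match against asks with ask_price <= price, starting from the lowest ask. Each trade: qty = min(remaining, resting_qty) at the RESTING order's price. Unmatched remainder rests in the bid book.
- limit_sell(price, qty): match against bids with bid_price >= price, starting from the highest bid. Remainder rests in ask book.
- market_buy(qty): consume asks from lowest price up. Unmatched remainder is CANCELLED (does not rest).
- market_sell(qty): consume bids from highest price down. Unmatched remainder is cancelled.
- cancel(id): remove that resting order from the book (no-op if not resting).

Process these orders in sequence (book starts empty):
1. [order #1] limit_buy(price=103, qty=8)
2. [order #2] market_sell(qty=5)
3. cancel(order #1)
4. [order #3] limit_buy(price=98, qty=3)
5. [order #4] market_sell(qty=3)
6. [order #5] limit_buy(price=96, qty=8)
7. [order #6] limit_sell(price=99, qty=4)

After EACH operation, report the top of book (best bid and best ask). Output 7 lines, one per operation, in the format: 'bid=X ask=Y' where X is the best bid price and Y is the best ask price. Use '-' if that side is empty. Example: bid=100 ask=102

Answer: bid=103 ask=-
bid=103 ask=-
bid=- ask=-
bid=98 ask=-
bid=- ask=-
bid=96 ask=-
bid=96 ask=99

Derivation:
After op 1 [order #1] limit_buy(price=103, qty=8): fills=none; bids=[#1:8@103] asks=[-]
After op 2 [order #2] market_sell(qty=5): fills=#1x#2:5@103; bids=[#1:3@103] asks=[-]
After op 3 cancel(order #1): fills=none; bids=[-] asks=[-]
After op 4 [order #3] limit_buy(price=98, qty=3): fills=none; bids=[#3:3@98] asks=[-]
After op 5 [order #4] market_sell(qty=3): fills=#3x#4:3@98; bids=[-] asks=[-]
After op 6 [order #5] limit_buy(price=96, qty=8): fills=none; bids=[#5:8@96] asks=[-]
After op 7 [order #6] limit_sell(price=99, qty=4): fills=none; bids=[#5:8@96] asks=[#6:4@99]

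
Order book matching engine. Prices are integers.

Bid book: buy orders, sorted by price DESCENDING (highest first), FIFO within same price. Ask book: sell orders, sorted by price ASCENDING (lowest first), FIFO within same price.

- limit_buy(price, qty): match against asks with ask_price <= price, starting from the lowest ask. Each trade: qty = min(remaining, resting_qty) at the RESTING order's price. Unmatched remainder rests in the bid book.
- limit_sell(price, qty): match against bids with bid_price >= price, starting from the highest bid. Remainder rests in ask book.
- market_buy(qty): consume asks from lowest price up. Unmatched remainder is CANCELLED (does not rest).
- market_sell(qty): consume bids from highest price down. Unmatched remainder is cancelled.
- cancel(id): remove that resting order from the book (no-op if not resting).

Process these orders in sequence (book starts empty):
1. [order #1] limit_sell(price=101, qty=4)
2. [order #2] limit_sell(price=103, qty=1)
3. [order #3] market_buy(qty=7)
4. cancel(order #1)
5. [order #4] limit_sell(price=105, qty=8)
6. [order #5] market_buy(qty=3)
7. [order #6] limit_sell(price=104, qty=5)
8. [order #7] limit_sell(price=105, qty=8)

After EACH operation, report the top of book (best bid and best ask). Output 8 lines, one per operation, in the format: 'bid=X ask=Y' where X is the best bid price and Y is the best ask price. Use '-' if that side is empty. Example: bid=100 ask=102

After op 1 [order #1] limit_sell(price=101, qty=4): fills=none; bids=[-] asks=[#1:4@101]
After op 2 [order #2] limit_sell(price=103, qty=1): fills=none; bids=[-] asks=[#1:4@101 #2:1@103]
After op 3 [order #3] market_buy(qty=7): fills=#3x#1:4@101 #3x#2:1@103; bids=[-] asks=[-]
After op 4 cancel(order #1): fills=none; bids=[-] asks=[-]
After op 5 [order #4] limit_sell(price=105, qty=8): fills=none; bids=[-] asks=[#4:8@105]
After op 6 [order #5] market_buy(qty=3): fills=#5x#4:3@105; bids=[-] asks=[#4:5@105]
After op 7 [order #6] limit_sell(price=104, qty=5): fills=none; bids=[-] asks=[#6:5@104 #4:5@105]
After op 8 [order #7] limit_sell(price=105, qty=8): fills=none; bids=[-] asks=[#6:5@104 #4:5@105 #7:8@105]

Answer: bid=- ask=101
bid=- ask=101
bid=- ask=-
bid=- ask=-
bid=- ask=105
bid=- ask=105
bid=- ask=104
bid=- ask=104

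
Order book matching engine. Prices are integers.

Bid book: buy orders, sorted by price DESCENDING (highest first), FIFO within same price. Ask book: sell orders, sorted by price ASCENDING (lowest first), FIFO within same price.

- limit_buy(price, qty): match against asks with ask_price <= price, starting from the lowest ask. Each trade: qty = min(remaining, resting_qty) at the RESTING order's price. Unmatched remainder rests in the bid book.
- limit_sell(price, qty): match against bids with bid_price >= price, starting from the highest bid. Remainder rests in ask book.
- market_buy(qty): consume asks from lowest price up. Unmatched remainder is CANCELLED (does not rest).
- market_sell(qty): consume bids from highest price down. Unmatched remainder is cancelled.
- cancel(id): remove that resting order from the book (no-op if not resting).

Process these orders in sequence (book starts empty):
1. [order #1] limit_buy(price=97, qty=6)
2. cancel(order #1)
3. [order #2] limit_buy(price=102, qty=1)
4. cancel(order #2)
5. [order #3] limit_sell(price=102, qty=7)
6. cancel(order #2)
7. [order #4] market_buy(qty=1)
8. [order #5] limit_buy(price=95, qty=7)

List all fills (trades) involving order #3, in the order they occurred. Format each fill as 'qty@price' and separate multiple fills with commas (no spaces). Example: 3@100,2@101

Answer: 1@102

Derivation:
After op 1 [order #1] limit_buy(price=97, qty=6): fills=none; bids=[#1:6@97] asks=[-]
After op 2 cancel(order #1): fills=none; bids=[-] asks=[-]
After op 3 [order #2] limit_buy(price=102, qty=1): fills=none; bids=[#2:1@102] asks=[-]
After op 4 cancel(order #2): fills=none; bids=[-] asks=[-]
After op 5 [order #3] limit_sell(price=102, qty=7): fills=none; bids=[-] asks=[#3:7@102]
After op 6 cancel(order #2): fills=none; bids=[-] asks=[#3:7@102]
After op 7 [order #4] market_buy(qty=1): fills=#4x#3:1@102; bids=[-] asks=[#3:6@102]
After op 8 [order #5] limit_buy(price=95, qty=7): fills=none; bids=[#5:7@95] asks=[#3:6@102]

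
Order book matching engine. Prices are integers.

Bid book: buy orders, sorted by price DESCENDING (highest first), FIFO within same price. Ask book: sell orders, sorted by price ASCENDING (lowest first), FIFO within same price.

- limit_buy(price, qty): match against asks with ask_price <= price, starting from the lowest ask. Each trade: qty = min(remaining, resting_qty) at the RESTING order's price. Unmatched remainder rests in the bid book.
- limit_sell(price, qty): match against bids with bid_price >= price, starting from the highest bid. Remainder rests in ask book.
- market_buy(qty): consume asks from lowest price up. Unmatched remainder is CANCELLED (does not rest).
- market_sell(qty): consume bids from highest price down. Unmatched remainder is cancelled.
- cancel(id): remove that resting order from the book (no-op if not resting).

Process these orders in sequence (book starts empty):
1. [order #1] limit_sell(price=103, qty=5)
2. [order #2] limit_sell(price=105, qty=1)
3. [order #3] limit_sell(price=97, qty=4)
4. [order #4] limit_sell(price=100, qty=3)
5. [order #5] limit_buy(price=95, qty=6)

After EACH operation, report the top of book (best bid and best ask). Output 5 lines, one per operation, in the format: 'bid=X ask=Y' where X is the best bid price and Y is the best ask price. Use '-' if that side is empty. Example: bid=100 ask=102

Answer: bid=- ask=103
bid=- ask=103
bid=- ask=97
bid=- ask=97
bid=95 ask=97

Derivation:
After op 1 [order #1] limit_sell(price=103, qty=5): fills=none; bids=[-] asks=[#1:5@103]
After op 2 [order #2] limit_sell(price=105, qty=1): fills=none; bids=[-] asks=[#1:5@103 #2:1@105]
After op 3 [order #3] limit_sell(price=97, qty=4): fills=none; bids=[-] asks=[#3:4@97 #1:5@103 #2:1@105]
After op 4 [order #4] limit_sell(price=100, qty=3): fills=none; bids=[-] asks=[#3:4@97 #4:3@100 #1:5@103 #2:1@105]
After op 5 [order #5] limit_buy(price=95, qty=6): fills=none; bids=[#5:6@95] asks=[#3:4@97 #4:3@100 #1:5@103 #2:1@105]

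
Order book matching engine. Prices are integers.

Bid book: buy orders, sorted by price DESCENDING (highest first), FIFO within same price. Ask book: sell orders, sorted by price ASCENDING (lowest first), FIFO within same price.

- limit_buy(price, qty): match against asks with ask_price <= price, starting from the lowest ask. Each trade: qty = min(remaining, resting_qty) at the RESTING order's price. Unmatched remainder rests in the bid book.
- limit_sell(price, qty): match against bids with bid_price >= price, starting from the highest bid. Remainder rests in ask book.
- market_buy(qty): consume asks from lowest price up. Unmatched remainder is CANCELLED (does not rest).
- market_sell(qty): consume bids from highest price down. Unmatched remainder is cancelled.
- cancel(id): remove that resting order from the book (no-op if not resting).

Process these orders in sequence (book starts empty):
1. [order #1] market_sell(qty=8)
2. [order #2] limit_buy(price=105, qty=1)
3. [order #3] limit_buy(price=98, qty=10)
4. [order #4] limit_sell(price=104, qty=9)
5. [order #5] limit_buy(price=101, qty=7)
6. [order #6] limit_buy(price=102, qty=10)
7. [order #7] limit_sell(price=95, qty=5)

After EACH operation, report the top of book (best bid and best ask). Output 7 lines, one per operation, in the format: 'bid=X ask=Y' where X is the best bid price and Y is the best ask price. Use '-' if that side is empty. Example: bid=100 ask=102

After op 1 [order #1] market_sell(qty=8): fills=none; bids=[-] asks=[-]
After op 2 [order #2] limit_buy(price=105, qty=1): fills=none; bids=[#2:1@105] asks=[-]
After op 3 [order #3] limit_buy(price=98, qty=10): fills=none; bids=[#2:1@105 #3:10@98] asks=[-]
After op 4 [order #4] limit_sell(price=104, qty=9): fills=#2x#4:1@105; bids=[#3:10@98] asks=[#4:8@104]
After op 5 [order #5] limit_buy(price=101, qty=7): fills=none; bids=[#5:7@101 #3:10@98] asks=[#4:8@104]
After op 6 [order #6] limit_buy(price=102, qty=10): fills=none; bids=[#6:10@102 #5:7@101 #3:10@98] asks=[#4:8@104]
After op 7 [order #7] limit_sell(price=95, qty=5): fills=#6x#7:5@102; bids=[#6:5@102 #5:7@101 #3:10@98] asks=[#4:8@104]

Answer: bid=- ask=-
bid=105 ask=-
bid=105 ask=-
bid=98 ask=104
bid=101 ask=104
bid=102 ask=104
bid=102 ask=104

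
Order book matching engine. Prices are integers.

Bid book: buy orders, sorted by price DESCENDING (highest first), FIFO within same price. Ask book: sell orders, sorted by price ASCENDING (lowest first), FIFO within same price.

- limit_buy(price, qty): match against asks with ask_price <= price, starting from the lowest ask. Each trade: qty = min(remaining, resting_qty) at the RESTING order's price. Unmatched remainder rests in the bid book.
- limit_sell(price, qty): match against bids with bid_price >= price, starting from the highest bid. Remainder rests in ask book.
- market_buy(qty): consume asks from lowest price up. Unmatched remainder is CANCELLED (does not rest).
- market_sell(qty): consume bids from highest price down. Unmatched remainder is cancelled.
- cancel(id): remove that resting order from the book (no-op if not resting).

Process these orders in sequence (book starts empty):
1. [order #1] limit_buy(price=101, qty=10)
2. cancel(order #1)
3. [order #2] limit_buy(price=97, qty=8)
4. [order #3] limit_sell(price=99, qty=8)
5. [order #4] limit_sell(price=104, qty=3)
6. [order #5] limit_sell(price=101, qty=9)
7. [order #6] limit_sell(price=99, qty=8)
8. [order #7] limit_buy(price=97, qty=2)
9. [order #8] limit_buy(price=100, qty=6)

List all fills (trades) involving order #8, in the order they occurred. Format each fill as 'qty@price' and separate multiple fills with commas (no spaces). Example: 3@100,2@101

Answer: 6@99

Derivation:
After op 1 [order #1] limit_buy(price=101, qty=10): fills=none; bids=[#1:10@101] asks=[-]
After op 2 cancel(order #1): fills=none; bids=[-] asks=[-]
After op 3 [order #2] limit_buy(price=97, qty=8): fills=none; bids=[#2:8@97] asks=[-]
After op 4 [order #3] limit_sell(price=99, qty=8): fills=none; bids=[#2:8@97] asks=[#3:8@99]
After op 5 [order #4] limit_sell(price=104, qty=3): fills=none; bids=[#2:8@97] asks=[#3:8@99 #4:3@104]
After op 6 [order #5] limit_sell(price=101, qty=9): fills=none; bids=[#2:8@97] asks=[#3:8@99 #5:9@101 #4:3@104]
After op 7 [order #6] limit_sell(price=99, qty=8): fills=none; bids=[#2:8@97] asks=[#3:8@99 #6:8@99 #5:9@101 #4:3@104]
After op 8 [order #7] limit_buy(price=97, qty=2): fills=none; bids=[#2:8@97 #7:2@97] asks=[#3:8@99 #6:8@99 #5:9@101 #4:3@104]
After op 9 [order #8] limit_buy(price=100, qty=6): fills=#8x#3:6@99; bids=[#2:8@97 #7:2@97] asks=[#3:2@99 #6:8@99 #5:9@101 #4:3@104]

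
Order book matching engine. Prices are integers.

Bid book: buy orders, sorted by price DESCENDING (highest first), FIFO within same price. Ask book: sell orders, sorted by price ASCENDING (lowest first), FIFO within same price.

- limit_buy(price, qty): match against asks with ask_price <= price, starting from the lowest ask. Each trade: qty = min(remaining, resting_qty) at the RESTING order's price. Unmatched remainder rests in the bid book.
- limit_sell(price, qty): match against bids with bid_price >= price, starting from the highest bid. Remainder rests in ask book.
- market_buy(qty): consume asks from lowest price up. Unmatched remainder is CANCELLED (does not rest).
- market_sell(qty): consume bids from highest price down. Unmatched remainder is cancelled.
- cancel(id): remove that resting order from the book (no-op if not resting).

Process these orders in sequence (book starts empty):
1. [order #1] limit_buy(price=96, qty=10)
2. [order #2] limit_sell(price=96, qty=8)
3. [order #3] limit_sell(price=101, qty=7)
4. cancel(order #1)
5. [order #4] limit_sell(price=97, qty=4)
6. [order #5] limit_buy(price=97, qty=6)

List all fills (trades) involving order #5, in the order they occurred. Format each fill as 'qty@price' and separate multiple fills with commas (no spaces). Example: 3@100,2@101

Answer: 4@97

Derivation:
After op 1 [order #1] limit_buy(price=96, qty=10): fills=none; bids=[#1:10@96] asks=[-]
After op 2 [order #2] limit_sell(price=96, qty=8): fills=#1x#2:8@96; bids=[#1:2@96] asks=[-]
After op 3 [order #3] limit_sell(price=101, qty=7): fills=none; bids=[#1:2@96] asks=[#3:7@101]
After op 4 cancel(order #1): fills=none; bids=[-] asks=[#3:7@101]
After op 5 [order #4] limit_sell(price=97, qty=4): fills=none; bids=[-] asks=[#4:4@97 #3:7@101]
After op 6 [order #5] limit_buy(price=97, qty=6): fills=#5x#4:4@97; bids=[#5:2@97] asks=[#3:7@101]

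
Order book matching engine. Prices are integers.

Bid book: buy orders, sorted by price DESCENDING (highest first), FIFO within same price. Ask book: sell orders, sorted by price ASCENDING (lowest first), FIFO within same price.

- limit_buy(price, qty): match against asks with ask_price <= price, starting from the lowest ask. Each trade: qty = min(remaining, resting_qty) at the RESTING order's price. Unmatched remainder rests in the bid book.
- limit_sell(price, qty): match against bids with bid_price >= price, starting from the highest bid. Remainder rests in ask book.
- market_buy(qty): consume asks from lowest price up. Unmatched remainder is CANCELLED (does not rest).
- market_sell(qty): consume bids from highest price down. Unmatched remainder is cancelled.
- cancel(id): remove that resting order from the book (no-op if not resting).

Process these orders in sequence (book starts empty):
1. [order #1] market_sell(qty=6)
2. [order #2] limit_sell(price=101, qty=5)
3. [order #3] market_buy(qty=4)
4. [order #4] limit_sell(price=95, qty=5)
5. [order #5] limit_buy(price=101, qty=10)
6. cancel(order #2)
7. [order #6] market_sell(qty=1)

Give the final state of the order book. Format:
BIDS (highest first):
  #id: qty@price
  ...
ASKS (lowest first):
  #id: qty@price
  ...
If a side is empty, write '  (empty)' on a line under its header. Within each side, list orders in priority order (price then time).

After op 1 [order #1] market_sell(qty=6): fills=none; bids=[-] asks=[-]
After op 2 [order #2] limit_sell(price=101, qty=5): fills=none; bids=[-] asks=[#2:5@101]
After op 3 [order #3] market_buy(qty=4): fills=#3x#2:4@101; bids=[-] asks=[#2:1@101]
After op 4 [order #4] limit_sell(price=95, qty=5): fills=none; bids=[-] asks=[#4:5@95 #2:1@101]
After op 5 [order #5] limit_buy(price=101, qty=10): fills=#5x#4:5@95 #5x#2:1@101; bids=[#5:4@101] asks=[-]
After op 6 cancel(order #2): fills=none; bids=[#5:4@101] asks=[-]
After op 7 [order #6] market_sell(qty=1): fills=#5x#6:1@101; bids=[#5:3@101] asks=[-]

Answer: BIDS (highest first):
  #5: 3@101
ASKS (lowest first):
  (empty)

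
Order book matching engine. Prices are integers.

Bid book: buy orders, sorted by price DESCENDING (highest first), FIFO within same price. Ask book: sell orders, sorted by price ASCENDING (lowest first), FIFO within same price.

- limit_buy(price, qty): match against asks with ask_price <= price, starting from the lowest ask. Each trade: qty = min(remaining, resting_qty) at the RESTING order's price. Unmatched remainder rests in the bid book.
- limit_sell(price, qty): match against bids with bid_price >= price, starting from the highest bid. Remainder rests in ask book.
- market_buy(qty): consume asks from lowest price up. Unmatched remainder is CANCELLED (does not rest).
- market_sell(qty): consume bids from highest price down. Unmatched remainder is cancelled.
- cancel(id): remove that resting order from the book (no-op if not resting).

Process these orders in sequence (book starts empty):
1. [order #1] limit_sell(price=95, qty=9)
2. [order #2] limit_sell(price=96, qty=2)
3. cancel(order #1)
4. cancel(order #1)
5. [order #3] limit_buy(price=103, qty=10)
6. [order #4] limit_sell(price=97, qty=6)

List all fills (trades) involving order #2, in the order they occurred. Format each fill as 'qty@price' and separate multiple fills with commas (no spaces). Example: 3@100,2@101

After op 1 [order #1] limit_sell(price=95, qty=9): fills=none; bids=[-] asks=[#1:9@95]
After op 2 [order #2] limit_sell(price=96, qty=2): fills=none; bids=[-] asks=[#1:9@95 #2:2@96]
After op 3 cancel(order #1): fills=none; bids=[-] asks=[#2:2@96]
After op 4 cancel(order #1): fills=none; bids=[-] asks=[#2:2@96]
After op 5 [order #3] limit_buy(price=103, qty=10): fills=#3x#2:2@96; bids=[#3:8@103] asks=[-]
After op 6 [order #4] limit_sell(price=97, qty=6): fills=#3x#4:6@103; bids=[#3:2@103] asks=[-]

Answer: 2@96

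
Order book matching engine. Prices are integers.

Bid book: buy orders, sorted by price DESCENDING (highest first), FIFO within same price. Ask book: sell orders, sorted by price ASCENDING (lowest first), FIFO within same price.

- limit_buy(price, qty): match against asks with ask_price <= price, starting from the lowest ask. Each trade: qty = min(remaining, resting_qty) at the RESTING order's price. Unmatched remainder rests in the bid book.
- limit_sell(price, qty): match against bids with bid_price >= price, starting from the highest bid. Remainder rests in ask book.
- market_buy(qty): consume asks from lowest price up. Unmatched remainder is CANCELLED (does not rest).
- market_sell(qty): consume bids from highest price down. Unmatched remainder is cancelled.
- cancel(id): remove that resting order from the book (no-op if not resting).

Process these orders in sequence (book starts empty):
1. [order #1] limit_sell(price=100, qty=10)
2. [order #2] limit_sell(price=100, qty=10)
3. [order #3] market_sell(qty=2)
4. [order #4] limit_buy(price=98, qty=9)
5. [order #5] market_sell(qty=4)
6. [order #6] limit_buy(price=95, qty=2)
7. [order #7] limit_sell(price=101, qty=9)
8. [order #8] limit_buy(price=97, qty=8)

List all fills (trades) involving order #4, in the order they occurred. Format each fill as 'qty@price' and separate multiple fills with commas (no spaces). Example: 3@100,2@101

After op 1 [order #1] limit_sell(price=100, qty=10): fills=none; bids=[-] asks=[#1:10@100]
After op 2 [order #2] limit_sell(price=100, qty=10): fills=none; bids=[-] asks=[#1:10@100 #2:10@100]
After op 3 [order #3] market_sell(qty=2): fills=none; bids=[-] asks=[#1:10@100 #2:10@100]
After op 4 [order #4] limit_buy(price=98, qty=9): fills=none; bids=[#4:9@98] asks=[#1:10@100 #2:10@100]
After op 5 [order #5] market_sell(qty=4): fills=#4x#5:4@98; bids=[#4:5@98] asks=[#1:10@100 #2:10@100]
After op 6 [order #6] limit_buy(price=95, qty=2): fills=none; bids=[#4:5@98 #6:2@95] asks=[#1:10@100 #2:10@100]
After op 7 [order #7] limit_sell(price=101, qty=9): fills=none; bids=[#4:5@98 #6:2@95] asks=[#1:10@100 #2:10@100 #7:9@101]
After op 8 [order #8] limit_buy(price=97, qty=8): fills=none; bids=[#4:5@98 #8:8@97 #6:2@95] asks=[#1:10@100 #2:10@100 #7:9@101]

Answer: 4@98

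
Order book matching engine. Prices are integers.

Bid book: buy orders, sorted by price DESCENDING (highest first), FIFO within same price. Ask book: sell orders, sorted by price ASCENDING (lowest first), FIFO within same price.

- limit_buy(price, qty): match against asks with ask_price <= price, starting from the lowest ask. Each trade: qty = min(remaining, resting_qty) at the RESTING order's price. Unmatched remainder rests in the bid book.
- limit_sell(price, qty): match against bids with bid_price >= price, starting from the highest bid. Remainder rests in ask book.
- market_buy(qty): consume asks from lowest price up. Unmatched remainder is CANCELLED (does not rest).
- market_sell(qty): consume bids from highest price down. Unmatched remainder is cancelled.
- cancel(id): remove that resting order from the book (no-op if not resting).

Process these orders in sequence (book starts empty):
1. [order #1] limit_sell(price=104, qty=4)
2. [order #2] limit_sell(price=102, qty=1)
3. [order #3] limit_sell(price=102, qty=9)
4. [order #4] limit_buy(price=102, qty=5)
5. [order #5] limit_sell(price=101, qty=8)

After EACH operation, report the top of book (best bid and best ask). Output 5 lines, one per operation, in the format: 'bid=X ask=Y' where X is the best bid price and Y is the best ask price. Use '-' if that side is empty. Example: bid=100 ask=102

Answer: bid=- ask=104
bid=- ask=102
bid=- ask=102
bid=- ask=102
bid=- ask=101

Derivation:
After op 1 [order #1] limit_sell(price=104, qty=4): fills=none; bids=[-] asks=[#1:4@104]
After op 2 [order #2] limit_sell(price=102, qty=1): fills=none; bids=[-] asks=[#2:1@102 #1:4@104]
After op 3 [order #3] limit_sell(price=102, qty=9): fills=none; bids=[-] asks=[#2:1@102 #3:9@102 #1:4@104]
After op 4 [order #4] limit_buy(price=102, qty=5): fills=#4x#2:1@102 #4x#3:4@102; bids=[-] asks=[#3:5@102 #1:4@104]
After op 5 [order #5] limit_sell(price=101, qty=8): fills=none; bids=[-] asks=[#5:8@101 #3:5@102 #1:4@104]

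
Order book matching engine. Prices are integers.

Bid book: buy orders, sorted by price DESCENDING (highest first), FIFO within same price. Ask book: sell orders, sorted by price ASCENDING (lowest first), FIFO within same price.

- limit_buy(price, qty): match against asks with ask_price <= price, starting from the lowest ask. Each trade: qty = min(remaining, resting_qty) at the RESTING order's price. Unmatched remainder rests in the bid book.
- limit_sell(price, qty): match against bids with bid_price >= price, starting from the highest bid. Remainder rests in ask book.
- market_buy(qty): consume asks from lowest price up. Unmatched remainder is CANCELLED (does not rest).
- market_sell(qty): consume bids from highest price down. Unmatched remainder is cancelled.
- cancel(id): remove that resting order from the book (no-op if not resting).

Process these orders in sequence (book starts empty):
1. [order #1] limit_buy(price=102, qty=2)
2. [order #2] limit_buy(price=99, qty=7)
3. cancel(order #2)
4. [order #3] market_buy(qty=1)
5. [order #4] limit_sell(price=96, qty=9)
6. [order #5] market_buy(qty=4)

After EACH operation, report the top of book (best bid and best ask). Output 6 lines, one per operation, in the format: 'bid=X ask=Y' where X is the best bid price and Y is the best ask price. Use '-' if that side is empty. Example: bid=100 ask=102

After op 1 [order #1] limit_buy(price=102, qty=2): fills=none; bids=[#1:2@102] asks=[-]
After op 2 [order #2] limit_buy(price=99, qty=7): fills=none; bids=[#1:2@102 #2:7@99] asks=[-]
After op 3 cancel(order #2): fills=none; bids=[#1:2@102] asks=[-]
After op 4 [order #3] market_buy(qty=1): fills=none; bids=[#1:2@102] asks=[-]
After op 5 [order #4] limit_sell(price=96, qty=9): fills=#1x#4:2@102; bids=[-] asks=[#4:7@96]
After op 6 [order #5] market_buy(qty=4): fills=#5x#4:4@96; bids=[-] asks=[#4:3@96]

Answer: bid=102 ask=-
bid=102 ask=-
bid=102 ask=-
bid=102 ask=-
bid=- ask=96
bid=- ask=96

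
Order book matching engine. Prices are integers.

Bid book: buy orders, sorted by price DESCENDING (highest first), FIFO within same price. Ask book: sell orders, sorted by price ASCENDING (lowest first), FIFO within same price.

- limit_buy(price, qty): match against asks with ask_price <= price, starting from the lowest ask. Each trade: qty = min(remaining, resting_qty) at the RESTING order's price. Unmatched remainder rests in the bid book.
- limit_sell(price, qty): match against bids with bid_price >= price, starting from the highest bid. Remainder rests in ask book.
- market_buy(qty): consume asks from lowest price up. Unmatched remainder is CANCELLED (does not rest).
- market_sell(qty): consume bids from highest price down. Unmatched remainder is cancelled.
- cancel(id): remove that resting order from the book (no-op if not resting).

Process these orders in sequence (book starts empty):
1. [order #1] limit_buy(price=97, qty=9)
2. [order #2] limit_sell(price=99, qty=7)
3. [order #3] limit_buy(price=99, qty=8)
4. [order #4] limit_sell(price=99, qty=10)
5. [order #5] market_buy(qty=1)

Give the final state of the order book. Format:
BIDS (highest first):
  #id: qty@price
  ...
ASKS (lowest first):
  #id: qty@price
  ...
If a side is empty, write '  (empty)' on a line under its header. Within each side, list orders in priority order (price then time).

After op 1 [order #1] limit_buy(price=97, qty=9): fills=none; bids=[#1:9@97] asks=[-]
After op 2 [order #2] limit_sell(price=99, qty=7): fills=none; bids=[#1:9@97] asks=[#2:7@99]
After op 3 [order #3] limit_buy(price=99, qty=8): fills=#3x#2:7@99; bids=[#3:1@99 #1:9@97] asks=[-]
After op 4 [order #4] limit_sell(price=99, qty=10): fills=#3x#4:1@99; bids=[#1:9@97] asks=[#4:9@99]
After op 5 [order #5] market_buy(qty=1): fills=#5x#4:1@99; bids=[#1:9@97] asks=[#4:8@99]

Answer: BIDS (highest first):
  #1: 9@97
ASKS (lowest first):
  #4: 8@99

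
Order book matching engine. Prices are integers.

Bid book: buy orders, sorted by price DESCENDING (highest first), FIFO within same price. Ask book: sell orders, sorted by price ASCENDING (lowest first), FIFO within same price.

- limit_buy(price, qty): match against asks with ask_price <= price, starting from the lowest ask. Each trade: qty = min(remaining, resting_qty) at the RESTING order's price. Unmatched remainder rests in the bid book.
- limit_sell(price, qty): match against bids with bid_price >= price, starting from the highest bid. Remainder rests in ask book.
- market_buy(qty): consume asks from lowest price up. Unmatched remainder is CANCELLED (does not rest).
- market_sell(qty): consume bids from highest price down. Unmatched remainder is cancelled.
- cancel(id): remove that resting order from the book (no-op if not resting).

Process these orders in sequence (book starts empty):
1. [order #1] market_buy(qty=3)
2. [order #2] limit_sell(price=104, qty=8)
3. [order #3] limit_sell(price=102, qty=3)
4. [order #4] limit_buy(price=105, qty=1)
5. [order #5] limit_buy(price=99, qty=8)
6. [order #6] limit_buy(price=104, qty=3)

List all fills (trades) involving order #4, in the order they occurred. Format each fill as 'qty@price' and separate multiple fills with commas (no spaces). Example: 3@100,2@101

After op 1 [order #1] market_buy(qty=3): fills=none; bids=[-] asks=[-]
After op 2 [order #2] limit_sell(price=104, qty=8): fills=none; bids=[-] asks=[#2:8@104]
After op 3 [order #3] limit_sell(price=102, qty=3): fills=none; bids=[-] asks=[#3:3@102 #2:8@104]
After op 4 [order #4] limit_buy(price=105, qty=1): fills=#4x#3:1@102; bids=[-] asks=[#3:2@102 #2:8@104]
After op 5 [order #5] limit_buy(price=99, qty=8): fills=none; bids=[#5:8@99] asks=[#3:2@102 #2:8@104]
After op 6 [order #6] limit_buy(price=104, qty=3): fills=#6x#3:2@102 #6x#2:1@104; bids=[#5:8@99] asks=[#2:7@104]

Answer: 1@102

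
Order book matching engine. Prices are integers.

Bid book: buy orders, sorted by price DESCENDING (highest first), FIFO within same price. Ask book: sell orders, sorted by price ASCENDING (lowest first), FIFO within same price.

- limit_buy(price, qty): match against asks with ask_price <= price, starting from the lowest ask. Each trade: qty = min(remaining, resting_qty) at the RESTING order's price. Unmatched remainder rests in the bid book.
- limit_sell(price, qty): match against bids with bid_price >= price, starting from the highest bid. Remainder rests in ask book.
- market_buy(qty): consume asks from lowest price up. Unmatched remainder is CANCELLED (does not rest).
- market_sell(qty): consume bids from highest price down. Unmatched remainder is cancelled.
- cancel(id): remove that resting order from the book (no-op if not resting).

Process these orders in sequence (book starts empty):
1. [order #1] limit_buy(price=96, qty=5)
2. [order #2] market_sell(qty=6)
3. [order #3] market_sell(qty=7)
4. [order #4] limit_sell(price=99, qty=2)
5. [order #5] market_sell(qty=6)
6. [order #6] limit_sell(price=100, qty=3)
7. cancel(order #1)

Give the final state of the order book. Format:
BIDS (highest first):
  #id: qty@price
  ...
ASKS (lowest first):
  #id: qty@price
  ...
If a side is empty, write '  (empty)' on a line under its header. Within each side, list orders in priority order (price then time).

After op 1 [order #1] limit_buy(price=96, qty=5): fills=none; bids=[#1:5@96] asks=[-]
After op 2 [order #2] market_sell(qty=6): fills=#1x#2:5@96; bids=[-] asks=[-]
After op 3 [order #3] market_sell(qty=7): fills=none; bids=[-] asks=[-]
After op 4 [order #4] limit_sell(price=99, qty=2): fills=none; bids=[-] asks=[#4:2@99]
After op 5 [order #5] market_sell(qty=6): fills=none; bids=[-] asks=[#4:2@99]
After op 6 [order #6] limit_sell(price=100, qty=3): fills=none; bids=[-] asks=[#4:2@99 #6:3@100]
After op 7 cancel(order #1): fills=none; bids=[-] asks=[#4:2@99 #6:3@100]

Answer: BIDS (highest first):
  (empty)
ASKS (lowest first):
  #4: 2@99
  #6: 3@100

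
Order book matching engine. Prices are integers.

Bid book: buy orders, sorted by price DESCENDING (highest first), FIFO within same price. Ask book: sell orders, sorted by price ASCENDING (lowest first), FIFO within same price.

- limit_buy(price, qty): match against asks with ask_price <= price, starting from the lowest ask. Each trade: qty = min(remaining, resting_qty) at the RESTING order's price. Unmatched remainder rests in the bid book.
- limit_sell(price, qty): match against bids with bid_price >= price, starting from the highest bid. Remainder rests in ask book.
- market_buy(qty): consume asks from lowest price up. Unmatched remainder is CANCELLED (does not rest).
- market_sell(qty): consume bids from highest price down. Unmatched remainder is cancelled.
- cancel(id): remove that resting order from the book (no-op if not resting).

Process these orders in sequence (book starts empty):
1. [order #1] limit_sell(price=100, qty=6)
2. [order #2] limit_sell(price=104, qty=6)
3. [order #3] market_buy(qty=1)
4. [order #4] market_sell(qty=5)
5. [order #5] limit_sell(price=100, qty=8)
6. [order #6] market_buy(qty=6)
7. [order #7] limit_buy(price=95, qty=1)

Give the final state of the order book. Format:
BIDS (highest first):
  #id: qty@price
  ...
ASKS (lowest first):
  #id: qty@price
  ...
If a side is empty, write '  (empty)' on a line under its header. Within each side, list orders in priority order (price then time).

Answer: BIDS (highest first):
  #7: 1@95
ASKS (lowest first):
  #5: 7@100
  #2: 6@104

Derivation:
After op 1 [order #1] limit_sell(price=100, qty=6): fills=none; bids=[-] asks=[#1:6@100]
After op 2 [order #2] limit_sell(price=104, qty=6): fills=none; bids=[-] asks=[#1:6@100 #2:6@104]
After op 3 [order #3] market_buy(qty=1): fills=#3x#1:1@100; bids=[-] asks=[#1:5@100 #2:6@104]
After op 4 [order #4] market_sell(qty=5): fills=none; bids=[-] asks=[#1:5@100 #2:6@104]
After op 5 [order #5] limit_sell(price=100, qty=8): fills=none; bids=[-] asks=[#1:5@100 #5:8@100 #2:6@104]
After op 6 [order #6] market_buy(qty=6): fills=#6x#1:5@100 #6x#5:1@100; bids=[-] asks=[#5:7@100 #2:6@104]
After op 7 [order #7] limit_buy(price=95, qty=1): fills=none; bids=[#7:1@95] asks=[#5:7@100 #2:6@104]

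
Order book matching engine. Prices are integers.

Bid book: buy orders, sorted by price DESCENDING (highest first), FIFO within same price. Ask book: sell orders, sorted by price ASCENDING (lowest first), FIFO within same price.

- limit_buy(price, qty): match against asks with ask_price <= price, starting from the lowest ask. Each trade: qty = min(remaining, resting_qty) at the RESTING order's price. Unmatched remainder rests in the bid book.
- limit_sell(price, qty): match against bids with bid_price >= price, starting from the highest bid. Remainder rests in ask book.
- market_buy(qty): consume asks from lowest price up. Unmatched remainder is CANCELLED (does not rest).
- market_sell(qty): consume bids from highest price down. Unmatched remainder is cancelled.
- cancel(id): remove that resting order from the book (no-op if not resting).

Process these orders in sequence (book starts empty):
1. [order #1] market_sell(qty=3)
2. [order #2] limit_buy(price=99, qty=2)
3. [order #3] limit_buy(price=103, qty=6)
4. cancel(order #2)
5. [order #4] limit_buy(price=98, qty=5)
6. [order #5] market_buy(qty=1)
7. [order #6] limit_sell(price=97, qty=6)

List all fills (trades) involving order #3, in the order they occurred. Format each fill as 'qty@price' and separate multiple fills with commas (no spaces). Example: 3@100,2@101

Answer: 6@103

Derivation:
After op 1 [order #1] market_sell(qty=3): fills=none; bids=[-] asks=[-]
After op 2 [order #2] limit_buy(price=99, qty=2): fills=none; bids=[#2:2@99] asks=[-]
After op 3 [order #3] limit_buy(price=103, qty=6): fills=none; bids=[#3:6@103 #2:2@99] asks=[-]
After op 4 cancel(order #2): fills=none; bids=[#3:6@103] asks=[-]
After op 5 [order #4] limit_buy(price=98, qty=5): fills=none; bids=[#3:6@103 #4:5@98] asks=[-]
After op 6 [order #5] market_buy(qty=1): fills=none; bids=[#3:6@103 #4:5@98] asks=[-]
After op 7 [order #6] limit_sell(price=97, qty=6): fills=#3x#6:6@103; bids=[#4:5@98] asks=[-]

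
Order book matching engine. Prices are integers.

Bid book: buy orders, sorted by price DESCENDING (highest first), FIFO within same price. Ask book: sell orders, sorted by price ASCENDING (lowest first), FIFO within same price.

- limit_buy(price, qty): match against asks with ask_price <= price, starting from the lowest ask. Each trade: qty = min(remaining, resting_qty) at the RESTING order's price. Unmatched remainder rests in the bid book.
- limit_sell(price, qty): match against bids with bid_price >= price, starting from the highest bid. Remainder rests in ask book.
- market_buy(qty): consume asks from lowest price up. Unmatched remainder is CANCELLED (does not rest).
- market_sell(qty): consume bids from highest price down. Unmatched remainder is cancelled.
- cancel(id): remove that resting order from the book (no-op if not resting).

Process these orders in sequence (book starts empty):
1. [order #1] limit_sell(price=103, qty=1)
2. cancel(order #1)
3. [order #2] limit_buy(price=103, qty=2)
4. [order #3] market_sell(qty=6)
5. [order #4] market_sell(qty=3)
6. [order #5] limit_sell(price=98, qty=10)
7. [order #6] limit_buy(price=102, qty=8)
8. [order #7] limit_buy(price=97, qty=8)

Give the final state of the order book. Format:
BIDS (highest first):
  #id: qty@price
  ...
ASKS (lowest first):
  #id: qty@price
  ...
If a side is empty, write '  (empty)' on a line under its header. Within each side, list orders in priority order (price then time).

Answer: BIDS (highest first):
  #7: 8@97
ASKS (lowest first):
  #5: 2@98

Derivation:
After op 1 [order #1] limit_sell(price=103, qty=1): fills=none; bids=[-] asks=[#1:1@103]
After op 2 cancel(order #1): fills=none; bids=[-] asks=[-]
After op 3 [order #2] limit_buy(price=103, qty=2): fills=none; bids=[#2:2@103] asks=[-]
After op 4 [order #3] market_sell(qty=6): fills=#2x#3:2@103; bids=[-] asks=[-]
After op 5 [order #4] market_sell(qty=3): fills=none; bids=[-] asks=[-]
After op 6 [order #5] limit_sell(price=98, qty=10): fills=none; bids=[-] asks=[#5:10@98]
After op 7 [order #6] limit_buy(price=102, qty=8): fills=#6x#5:8@98; bids=[-] asks=[#5:2@98]
After op 8 [order #7] limit_buy(price=97, qty=8): fills=none; bids=[#7:8@97] asks=[#5:2@98]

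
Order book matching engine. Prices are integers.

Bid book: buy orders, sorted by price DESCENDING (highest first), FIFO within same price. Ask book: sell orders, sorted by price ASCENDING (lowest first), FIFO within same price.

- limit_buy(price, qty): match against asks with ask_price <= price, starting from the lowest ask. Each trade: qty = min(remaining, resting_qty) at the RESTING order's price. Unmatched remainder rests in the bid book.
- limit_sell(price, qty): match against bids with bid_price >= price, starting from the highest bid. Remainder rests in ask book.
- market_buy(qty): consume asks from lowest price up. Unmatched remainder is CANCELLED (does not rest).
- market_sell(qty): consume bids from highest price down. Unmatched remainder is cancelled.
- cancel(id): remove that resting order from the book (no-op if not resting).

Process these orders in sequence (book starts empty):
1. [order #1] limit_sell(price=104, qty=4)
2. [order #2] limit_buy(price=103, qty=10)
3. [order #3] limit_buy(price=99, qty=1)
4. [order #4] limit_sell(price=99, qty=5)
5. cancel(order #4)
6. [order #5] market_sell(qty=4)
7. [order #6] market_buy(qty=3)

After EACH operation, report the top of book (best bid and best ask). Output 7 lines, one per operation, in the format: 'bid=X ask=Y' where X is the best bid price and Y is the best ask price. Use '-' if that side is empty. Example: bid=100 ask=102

Answer: bid=- ask=104
bid=103 ask=104
bid=103 ask=104
bid=103 ask=104
bid=103 ask=104
bid=103 ask=104
bid=103 ask=104

Derivation:
After op 1 [order #1] limit_sell(price=104, qty=4): fills=none; bids=[-] asks=[#1:4@104]
After op 2 [order #2] limit_buy(price=103, qty=10): fills=none; bids=[#2:10@103] asks=[#1:4@104]
After op 3 [order #3] limit_buy(price=99, qty=1): fills=none; bids=[#2:10@103 #3:1@99] asks=[#1:4@104]
After op 4 [order #4] limit_sell(price=99, qty=5): fills=#2x#4:5@103; bids=[#2:5@103 #3:1@99] asks=[#1:4@104]
After op 5 cancel(order #4): fills=none; bids=[#2:5@103 #3:1@99] asks=[#1:4@104]
After op 6 [order #5] market_sell(qty=4): fills=#2x#5:4@103; bids=[#2:1@103 #3:1@99] asks=[#1:4@104]
After op 7 [order #6] market_buy(qty=3): fills=#6x#1:3@104; bids=[#2:1@103 #3:1@99] asks=[#1:1@104]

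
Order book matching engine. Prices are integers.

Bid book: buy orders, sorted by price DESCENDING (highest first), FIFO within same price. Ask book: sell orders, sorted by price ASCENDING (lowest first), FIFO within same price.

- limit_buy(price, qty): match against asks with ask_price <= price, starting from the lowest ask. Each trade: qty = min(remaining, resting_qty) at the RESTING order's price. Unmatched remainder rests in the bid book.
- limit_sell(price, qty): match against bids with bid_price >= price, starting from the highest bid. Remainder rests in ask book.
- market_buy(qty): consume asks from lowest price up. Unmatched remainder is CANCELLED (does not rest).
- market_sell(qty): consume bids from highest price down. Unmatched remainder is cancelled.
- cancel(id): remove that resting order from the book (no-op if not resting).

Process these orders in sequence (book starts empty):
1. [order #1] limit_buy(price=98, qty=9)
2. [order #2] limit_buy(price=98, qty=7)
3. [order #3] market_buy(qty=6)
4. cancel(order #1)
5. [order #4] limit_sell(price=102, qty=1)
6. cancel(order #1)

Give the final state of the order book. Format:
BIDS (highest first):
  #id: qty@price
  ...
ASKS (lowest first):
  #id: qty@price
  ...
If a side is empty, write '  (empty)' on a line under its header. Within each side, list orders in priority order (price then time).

After op 1 [order #1] limit_buy(price=98, qty=9): fills=none; bids=[#1:9@98] asks=[-]
After op 2 [order #2] limit_buy(price=98, qty=7): fills=none; bids=[#1:9@98 #2:7@98] asks=[-]
After op 3 [order #3] market_buy(qty=6): fills=none; bids=[#1:9@98 #2:7@98] asks=[-]
After op 4 cancel(order #1): fills=none; bids=[#2:7@98] asks=[-]
After op 5 [order #4] limit_sell(price=102, qty=1): fills=none; bids=[#2:7@98] asks=[#4:1@102]
After op 6 cancel(order #1): fills=none; bids=[#2:7@98] asks=[#4:1@102]

Answer: BIDS (highest first):
  #2: 7@98
ASKS (lowest first):
  #4: 1@102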